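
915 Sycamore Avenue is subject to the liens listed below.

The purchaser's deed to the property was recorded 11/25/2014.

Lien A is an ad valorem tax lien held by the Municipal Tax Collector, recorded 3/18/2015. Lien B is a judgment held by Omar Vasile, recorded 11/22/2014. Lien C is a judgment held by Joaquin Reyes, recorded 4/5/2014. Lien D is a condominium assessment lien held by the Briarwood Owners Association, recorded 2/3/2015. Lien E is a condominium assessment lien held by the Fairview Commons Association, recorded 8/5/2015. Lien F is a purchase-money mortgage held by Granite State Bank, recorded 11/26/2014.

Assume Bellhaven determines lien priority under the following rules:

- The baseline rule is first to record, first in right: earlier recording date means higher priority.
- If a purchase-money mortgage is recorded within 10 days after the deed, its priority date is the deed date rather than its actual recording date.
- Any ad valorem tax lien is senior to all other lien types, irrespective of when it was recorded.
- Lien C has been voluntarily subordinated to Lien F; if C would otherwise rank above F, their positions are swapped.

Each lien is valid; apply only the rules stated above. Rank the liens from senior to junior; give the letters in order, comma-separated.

A, F, B, C, D, E

Adjusting effective dates: F relates back to the deed date 11/25/2014.
A is an ad valorem tax lien and takes priority over every other lien.
The other liens, earliest effective date first: C (4/5/2014), B (11/22/2014), F (11/25/2014), D (2/3/2015), E (8/5/2015).
C would otherwise be senior to F, so under the subordination agreement C and F exchange positions.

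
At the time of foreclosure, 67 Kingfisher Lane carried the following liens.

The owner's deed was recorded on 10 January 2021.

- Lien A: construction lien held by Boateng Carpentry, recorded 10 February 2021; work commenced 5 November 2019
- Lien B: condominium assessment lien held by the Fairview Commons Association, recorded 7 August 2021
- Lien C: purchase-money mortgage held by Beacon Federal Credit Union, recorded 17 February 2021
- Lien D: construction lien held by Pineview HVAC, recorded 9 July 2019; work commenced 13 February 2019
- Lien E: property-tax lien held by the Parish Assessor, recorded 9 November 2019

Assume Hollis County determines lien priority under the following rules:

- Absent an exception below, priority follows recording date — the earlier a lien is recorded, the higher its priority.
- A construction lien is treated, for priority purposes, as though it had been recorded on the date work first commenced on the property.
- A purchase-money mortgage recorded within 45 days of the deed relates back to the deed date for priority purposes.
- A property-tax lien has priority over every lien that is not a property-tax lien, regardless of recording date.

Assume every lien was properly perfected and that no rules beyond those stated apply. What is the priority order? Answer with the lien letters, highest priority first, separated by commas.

E, D, A, C, B

Effective dates after the stated exceptions: A relates back to 5 November 2019 (work commenced); C was recorded within the 45-day window, so its effective date is the deed date 10 January 2021; D is treated as recorded 13 February 2019, the work-commencement date.
E is a property-tax lien and takes priority over every other lien.
The other liens, earliest effective date first: D (13 February 2019), A (5 November 2019), C (10 January 2021), B (7 August 2021).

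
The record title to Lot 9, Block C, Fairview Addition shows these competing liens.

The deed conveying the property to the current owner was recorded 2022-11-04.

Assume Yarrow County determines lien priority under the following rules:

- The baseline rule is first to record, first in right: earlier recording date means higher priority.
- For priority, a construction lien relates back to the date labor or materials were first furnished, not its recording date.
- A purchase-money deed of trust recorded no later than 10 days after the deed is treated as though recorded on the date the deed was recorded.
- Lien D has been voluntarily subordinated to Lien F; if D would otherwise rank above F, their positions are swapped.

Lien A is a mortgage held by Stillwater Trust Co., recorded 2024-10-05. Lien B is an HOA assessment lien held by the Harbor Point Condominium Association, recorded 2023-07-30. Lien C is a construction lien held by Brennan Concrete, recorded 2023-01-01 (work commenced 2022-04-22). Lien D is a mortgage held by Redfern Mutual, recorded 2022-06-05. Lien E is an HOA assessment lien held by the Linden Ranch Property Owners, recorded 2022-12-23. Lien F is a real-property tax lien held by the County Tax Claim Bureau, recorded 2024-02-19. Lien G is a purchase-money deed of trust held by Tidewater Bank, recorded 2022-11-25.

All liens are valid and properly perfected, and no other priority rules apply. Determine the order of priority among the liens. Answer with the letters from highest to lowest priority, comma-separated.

C, F, G, E, B, D, A

Effective dates after the stated exceptions: C is treated as recorded 2022-04-22, the work-commencement date; G was recorded 21 days after the deed — beyond 10 days — so no relation-back applies.
Sorted by effective date: C (2022-04-22), D (2022-06-05), G (2022-11-25), E (2022-12-23), B (2023-07-30), F (2024-02-19), A (2024-10-05).
D is senior to F before the subordination, so the two trade places.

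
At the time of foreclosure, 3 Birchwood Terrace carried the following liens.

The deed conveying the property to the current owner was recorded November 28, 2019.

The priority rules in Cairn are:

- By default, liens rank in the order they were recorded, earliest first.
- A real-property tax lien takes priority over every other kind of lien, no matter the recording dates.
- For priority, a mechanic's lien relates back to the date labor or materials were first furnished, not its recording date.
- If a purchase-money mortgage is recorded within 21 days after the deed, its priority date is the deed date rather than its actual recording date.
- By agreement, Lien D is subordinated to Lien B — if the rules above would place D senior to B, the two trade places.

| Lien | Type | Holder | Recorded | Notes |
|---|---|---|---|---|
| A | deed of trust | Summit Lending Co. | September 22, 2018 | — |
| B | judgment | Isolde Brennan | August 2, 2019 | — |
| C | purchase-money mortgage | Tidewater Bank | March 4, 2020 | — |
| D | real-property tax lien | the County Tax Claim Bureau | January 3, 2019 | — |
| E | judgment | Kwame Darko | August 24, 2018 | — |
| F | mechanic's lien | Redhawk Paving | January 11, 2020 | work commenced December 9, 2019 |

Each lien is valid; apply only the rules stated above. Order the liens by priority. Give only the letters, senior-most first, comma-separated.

B, E, A, D, F, C

Adjusting effective dates: C missed the 21-day window (97 days after the deed), so its recording date stands; F's effective date is December 9, 2019, when work began.
As a real-property tax lien, D is senior to every other lien.
Remaining liens by effective date: E (August 24, 2018), A (September 22, 2018), B (August 2, 2019), F (December 9, 2019), C (March 4, 2020).
The subordination applies — D was senior to B — so D and B swap.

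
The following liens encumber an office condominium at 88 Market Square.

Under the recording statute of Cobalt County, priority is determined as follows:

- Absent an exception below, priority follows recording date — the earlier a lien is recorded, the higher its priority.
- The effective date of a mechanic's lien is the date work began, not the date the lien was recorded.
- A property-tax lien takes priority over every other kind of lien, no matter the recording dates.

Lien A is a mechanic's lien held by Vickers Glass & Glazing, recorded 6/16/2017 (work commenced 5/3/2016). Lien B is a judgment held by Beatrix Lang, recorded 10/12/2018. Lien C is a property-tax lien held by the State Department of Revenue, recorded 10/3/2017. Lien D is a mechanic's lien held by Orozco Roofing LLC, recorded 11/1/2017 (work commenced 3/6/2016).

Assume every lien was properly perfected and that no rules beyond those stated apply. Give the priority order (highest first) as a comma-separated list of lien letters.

Adjusting effective dates: A's effective date is 5/3/2016, when work began; D's effective date is 3/6/2016, when work began.
C is a property-tax lien and takes priority over every other lien.
The other liens, earliest effective date first: D (3/6/2016), A (5/3/2016), B (10/12/2018).

C, D, A, B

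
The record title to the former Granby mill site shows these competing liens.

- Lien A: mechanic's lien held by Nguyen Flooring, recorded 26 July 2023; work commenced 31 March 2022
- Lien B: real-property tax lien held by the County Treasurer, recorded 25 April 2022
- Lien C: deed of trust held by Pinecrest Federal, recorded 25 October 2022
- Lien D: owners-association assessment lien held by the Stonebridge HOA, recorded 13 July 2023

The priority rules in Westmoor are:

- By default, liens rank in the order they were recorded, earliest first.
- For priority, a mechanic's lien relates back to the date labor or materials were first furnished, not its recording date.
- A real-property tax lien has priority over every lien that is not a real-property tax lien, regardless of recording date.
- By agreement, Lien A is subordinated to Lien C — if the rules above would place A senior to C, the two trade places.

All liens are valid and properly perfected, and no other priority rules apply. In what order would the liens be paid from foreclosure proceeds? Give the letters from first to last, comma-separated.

Effective dates: A relates back to 31 March 2022 (work commenced).
B is a real-property tax lien and takes priority over every other lien.
Among the remaining liens, by effective date: A (31 March 2022), C (25 October 2022), D (13 July 2023).
A is senior to C before the subordination, so the two trade places.

B, C, A, D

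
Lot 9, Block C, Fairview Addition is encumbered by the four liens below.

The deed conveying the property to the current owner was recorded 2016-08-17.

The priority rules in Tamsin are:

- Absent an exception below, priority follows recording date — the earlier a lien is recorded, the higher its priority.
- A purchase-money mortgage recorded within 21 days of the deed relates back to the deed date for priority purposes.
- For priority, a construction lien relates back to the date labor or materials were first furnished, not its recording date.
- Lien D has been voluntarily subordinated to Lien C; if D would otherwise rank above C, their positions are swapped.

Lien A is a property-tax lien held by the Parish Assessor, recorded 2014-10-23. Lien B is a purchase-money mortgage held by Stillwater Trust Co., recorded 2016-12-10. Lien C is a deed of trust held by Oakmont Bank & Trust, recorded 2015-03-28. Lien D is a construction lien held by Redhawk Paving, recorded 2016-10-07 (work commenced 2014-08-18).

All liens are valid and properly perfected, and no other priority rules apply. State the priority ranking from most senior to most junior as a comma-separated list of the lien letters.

C, A, D, B

Effective dates after the stated exceptions: B was recorded 115 days after the deed — beyond 21 days — so no relation-back applies; D is treated as recorded 2014-08-18, the work-commencement date.
By effective date, earliest first: D (2014-08-18), A (2014-10-23), C (2015-03-28), B (2016-12-10).
D is senior to C before the subordination, so the two trade places.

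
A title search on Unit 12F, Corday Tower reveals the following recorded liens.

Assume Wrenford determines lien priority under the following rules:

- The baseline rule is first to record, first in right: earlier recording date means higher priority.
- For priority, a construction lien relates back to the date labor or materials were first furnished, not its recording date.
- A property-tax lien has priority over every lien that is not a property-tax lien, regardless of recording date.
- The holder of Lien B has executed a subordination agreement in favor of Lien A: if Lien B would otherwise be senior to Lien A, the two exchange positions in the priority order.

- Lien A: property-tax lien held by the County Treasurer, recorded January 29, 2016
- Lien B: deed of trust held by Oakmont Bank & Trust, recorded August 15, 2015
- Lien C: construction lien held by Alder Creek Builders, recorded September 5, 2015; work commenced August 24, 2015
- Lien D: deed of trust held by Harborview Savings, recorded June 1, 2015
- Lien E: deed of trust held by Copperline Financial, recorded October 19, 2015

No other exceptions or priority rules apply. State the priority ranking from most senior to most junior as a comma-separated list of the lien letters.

Effective dates: C relates back to August 24, 2015 (work commenced).
A is a property-tax lien, so it outranks all other liens regardless of date.
Ordering the rest by effective date: D (June 1, 2015), B (August 15, 2015), C (August 24, 2015), E (October 19, 2015).
Since B is not senior to A, the subordination leaves the order unchanged.

A, D, B, C, E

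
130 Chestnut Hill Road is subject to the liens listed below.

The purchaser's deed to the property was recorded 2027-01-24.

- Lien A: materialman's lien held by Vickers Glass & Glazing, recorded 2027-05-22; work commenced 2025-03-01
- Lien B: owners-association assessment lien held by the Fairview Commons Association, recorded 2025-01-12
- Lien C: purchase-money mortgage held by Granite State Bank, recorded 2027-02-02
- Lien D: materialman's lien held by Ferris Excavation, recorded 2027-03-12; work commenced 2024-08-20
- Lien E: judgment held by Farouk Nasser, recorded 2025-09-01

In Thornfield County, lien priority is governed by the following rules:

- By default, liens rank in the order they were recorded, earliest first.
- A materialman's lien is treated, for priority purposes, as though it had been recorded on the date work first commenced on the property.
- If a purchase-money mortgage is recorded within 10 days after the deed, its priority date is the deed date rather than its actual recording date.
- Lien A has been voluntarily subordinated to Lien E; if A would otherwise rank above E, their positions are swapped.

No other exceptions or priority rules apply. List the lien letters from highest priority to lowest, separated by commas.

D, B, E, A, C

Adjusting effective dates: A relates back to 2025-03-01 (work commenced); C relates back to the deed date 2027-01-24; D's effective date is 2024-08-20, when work began.
Ordering by effective date: D (2024-08-20), B (2025-01-12), A (2025-03-01), E (2025-09-01), C (2027-01-24).
The subordination applies — A was senior to E — so A and E swap.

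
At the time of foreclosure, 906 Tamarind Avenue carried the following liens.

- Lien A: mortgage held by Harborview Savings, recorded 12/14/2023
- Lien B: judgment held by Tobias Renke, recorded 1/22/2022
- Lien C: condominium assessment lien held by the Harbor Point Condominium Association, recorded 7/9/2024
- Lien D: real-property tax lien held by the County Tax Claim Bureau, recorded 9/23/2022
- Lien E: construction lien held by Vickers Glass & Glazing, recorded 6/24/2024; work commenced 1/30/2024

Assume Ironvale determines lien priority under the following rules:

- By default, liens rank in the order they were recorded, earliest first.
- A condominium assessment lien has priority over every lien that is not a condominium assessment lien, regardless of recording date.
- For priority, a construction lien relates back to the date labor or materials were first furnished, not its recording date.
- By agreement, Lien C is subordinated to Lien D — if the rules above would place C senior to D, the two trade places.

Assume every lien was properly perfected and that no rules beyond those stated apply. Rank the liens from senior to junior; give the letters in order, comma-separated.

D, B, C, A, E

First, effective dates: E's effective date is 1/30/2024, when work began.
As a condominium assessment lien, C is senior to every other lien.
Among the remaining liens, by effective date: B (1/22/2022), D (9/23/2022), A (12/14/2023), E (1/30/2024).
Because C would otherwise rank above D, the subordination swaps them.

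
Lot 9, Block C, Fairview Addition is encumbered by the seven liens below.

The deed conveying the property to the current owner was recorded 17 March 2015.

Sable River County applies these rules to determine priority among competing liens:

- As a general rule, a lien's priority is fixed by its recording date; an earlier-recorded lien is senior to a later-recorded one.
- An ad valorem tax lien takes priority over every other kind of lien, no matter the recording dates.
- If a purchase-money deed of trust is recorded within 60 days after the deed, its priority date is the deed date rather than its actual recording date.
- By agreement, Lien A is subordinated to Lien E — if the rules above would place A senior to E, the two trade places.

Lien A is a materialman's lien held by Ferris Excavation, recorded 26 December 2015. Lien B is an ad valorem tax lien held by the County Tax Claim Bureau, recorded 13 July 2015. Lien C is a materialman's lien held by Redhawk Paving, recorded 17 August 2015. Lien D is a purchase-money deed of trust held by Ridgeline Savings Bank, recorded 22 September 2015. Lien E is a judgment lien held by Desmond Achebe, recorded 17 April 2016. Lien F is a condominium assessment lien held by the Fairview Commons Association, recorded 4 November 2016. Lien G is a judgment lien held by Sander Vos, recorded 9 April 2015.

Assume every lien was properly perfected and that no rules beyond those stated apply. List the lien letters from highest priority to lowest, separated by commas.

B, G, C, D, E, A, F

Effective dates after the stated exceptions: D was recorded 189 days after the deed, outside the 60-day window, so it keeps its recording date.
B is an ad valorem tax lien and takes priority over every other lien.
The other liens, earliest effective date first: G (9 April 2015), C (17 August 2015), D (22 September 2015), A (26 December 2015), E (17 April 2016), F (4 November 2016).
Because A would otherwise rank above E, the subordination swaps them.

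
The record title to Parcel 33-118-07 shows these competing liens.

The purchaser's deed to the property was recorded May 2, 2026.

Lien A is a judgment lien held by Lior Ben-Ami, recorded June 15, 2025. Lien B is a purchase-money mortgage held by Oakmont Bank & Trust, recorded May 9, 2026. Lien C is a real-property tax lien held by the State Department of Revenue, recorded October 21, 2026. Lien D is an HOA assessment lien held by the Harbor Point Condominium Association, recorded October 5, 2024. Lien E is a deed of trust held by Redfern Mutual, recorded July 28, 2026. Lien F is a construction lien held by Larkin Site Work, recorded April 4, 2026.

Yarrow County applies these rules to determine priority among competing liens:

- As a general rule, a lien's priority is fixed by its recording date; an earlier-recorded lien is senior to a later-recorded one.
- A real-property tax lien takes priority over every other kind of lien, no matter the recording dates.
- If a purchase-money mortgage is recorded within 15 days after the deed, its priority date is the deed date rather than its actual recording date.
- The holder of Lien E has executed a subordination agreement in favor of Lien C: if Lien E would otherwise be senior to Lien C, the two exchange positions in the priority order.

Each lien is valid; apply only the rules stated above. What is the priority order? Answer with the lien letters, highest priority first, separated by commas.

Effective dates after the stated exceptions: B was recorded within the 15-day window, so its effective date is the deed date May 2, 2026.
C is a real-property tax lien, so it outranks all other liens regardless of date.
The other liens, earliest effective date first: D (October 5, 2024), A (June 15, 2025), F (April 4, 2026), B (May 2, 2026), E (July 28, 2026).
Since E is not senior to C, the subordination leaves the order unchanged.

C, D, A, F, B, E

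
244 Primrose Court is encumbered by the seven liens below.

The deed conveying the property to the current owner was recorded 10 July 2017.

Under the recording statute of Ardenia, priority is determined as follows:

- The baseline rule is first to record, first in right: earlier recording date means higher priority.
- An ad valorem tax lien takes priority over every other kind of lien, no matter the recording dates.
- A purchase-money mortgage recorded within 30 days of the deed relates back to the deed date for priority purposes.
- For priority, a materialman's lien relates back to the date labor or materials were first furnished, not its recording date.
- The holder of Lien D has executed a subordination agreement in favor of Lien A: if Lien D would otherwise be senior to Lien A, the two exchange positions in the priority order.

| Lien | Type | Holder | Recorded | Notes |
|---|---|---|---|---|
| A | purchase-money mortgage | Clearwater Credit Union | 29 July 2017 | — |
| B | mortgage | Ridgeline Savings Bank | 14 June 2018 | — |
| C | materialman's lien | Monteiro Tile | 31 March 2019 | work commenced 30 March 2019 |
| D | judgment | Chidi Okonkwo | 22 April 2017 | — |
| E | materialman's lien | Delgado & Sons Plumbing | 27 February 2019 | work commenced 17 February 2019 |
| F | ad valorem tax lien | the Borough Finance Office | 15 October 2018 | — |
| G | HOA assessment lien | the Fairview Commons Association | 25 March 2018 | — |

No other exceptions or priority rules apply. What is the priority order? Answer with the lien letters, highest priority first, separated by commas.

F, A, D, G, B, E, C

First, effective dates: A was recorded within the 30-day window, so its effective date is the deed date 10 July 2017; C relates back to 30 March 2019 (work commenced); E's effective date is 17 February 2019, when work began.
F is an ad valorem tax lien and takes priority over every other lien.
The other liens, earliest effective date first: D (22 April 2017), A (10 July 2017), G (25 March 2018), B (14 June 2018), E (17 February 2019), C (30 March 2019).
D is senior to A before the subordination, so the two trade places.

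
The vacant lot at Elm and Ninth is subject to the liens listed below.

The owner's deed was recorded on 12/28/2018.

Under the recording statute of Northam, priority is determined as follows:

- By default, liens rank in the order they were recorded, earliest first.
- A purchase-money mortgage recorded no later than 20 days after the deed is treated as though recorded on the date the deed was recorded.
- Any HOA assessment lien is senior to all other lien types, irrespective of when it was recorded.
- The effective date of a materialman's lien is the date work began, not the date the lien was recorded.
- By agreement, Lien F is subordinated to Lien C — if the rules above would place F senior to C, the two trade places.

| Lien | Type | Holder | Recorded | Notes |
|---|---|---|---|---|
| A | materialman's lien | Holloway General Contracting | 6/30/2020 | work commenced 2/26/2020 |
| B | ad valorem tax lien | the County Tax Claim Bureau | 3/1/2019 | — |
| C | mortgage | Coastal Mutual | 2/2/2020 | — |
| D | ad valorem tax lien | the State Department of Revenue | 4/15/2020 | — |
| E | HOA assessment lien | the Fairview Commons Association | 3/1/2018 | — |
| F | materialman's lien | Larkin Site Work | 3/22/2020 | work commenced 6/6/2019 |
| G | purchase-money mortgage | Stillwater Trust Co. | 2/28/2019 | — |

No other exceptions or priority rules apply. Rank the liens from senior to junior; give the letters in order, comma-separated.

First, effective dates: A relates back to 2/26/2020 (work commenced); F relates back to 6/6/2019 (work commenced); G missed the 20-day window (62 days after the deed), so its recording date stands.
E is an HOA assessment lien, so it outranks all other liens regardless of date.
Remaining liens by effective date: G (2/28/2019), B (3/1/2019), F (6/6/2019), C (2/2/2020), A (2/26/2020), D (4/15/2020).
F is senior to C before the subordination, so the two trade places.

E, G, B, C, F, A, D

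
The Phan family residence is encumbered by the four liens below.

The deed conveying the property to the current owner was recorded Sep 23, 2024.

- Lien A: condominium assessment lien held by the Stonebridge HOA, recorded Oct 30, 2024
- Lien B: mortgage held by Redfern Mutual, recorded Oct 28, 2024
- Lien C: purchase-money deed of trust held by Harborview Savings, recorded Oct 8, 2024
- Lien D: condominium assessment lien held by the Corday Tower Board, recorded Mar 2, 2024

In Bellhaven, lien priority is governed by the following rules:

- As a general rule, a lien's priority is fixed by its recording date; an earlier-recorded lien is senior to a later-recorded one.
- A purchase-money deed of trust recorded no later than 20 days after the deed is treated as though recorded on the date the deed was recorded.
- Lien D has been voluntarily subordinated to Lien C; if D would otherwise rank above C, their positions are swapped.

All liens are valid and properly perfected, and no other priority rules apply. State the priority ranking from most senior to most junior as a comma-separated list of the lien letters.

Effective dates after the stated exceptions: C's effective date is the deed date, Sep 23, 2024.
By effective date: D (Mar 2, 2024), C (Sep 23, 2024), B (Oct 28, 2024), A (Oct 30, 2024).
D is senior to C before the subordination, so the two trade places.

C, D, B, A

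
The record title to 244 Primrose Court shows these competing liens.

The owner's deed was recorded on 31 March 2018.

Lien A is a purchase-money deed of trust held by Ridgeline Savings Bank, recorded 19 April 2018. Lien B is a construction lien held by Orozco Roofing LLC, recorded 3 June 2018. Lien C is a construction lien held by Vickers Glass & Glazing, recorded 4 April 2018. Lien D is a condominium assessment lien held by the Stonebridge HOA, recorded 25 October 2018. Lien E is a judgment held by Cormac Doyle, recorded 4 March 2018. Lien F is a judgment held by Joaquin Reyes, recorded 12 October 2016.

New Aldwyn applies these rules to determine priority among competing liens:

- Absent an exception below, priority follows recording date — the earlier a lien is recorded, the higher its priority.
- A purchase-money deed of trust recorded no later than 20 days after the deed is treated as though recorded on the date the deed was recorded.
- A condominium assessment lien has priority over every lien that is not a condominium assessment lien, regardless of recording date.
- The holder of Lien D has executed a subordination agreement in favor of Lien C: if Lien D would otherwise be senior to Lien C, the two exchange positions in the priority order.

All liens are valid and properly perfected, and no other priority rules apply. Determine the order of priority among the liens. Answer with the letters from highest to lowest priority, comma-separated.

Effective dates after the stated exceptions: A relates back to the deed date 31 March 2018.
D, as a condominium assessment lien, has superpriority and ranks first.
Ordering the rest by effective date: F (12 October 2016), E (4 March 2018), A (31 March 2018), C (4 April 2018), B (3 June 2018).
D would otherwise be senior to C, so under the subordination agreement D and C exchange positions.

C, F, E, A, D, B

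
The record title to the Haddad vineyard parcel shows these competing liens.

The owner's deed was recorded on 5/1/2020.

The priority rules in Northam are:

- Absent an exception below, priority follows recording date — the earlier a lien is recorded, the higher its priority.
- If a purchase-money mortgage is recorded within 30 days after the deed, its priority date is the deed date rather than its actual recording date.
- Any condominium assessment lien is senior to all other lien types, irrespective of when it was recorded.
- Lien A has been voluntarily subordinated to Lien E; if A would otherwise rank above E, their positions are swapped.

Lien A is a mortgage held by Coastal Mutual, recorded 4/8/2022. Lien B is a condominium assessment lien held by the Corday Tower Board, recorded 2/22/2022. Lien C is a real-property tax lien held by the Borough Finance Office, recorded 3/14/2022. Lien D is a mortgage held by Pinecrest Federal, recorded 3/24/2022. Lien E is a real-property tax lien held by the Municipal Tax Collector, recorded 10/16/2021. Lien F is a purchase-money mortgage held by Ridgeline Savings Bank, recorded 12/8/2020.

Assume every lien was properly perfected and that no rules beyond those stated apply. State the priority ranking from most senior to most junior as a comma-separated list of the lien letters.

First, effective dates: F was recorded 221 days after the deed, outside the 30-day window, so it keeps its recording date.
B is a condominium assessment lien, so it outranks all other liens regardless of date.
Among the remaining liens, by effective date: F (12/8/2020), E (10/16/2021), C (3/14/2022), D (3/24/2022), A (4/8/2022).
A already ranks below E; the subordination has no effect.

B, F, E, C, D, A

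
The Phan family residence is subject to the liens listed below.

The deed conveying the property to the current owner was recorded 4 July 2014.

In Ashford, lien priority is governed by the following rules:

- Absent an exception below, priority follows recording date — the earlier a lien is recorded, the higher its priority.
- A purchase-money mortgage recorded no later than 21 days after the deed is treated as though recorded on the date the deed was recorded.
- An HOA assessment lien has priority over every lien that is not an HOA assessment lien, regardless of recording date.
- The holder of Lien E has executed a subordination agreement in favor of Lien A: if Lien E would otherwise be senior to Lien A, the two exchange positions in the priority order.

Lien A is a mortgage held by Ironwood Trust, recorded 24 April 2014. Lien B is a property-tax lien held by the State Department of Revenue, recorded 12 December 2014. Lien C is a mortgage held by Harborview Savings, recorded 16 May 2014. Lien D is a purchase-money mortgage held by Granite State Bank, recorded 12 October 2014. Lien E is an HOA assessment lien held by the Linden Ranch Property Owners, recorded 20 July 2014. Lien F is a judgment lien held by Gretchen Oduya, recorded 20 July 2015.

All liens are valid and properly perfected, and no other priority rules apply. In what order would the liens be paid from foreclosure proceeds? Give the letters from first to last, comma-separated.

Adjusting effective dates: D was recorded 100 days after the deed — beyond 21 days — so no relation-back applies.
As an HOA assessment lien, E is senior to every other lien.
Ordering the rest by effective date: A (24 April 2014), C (16 May 2014), D (12 October 2014), B (12 December 2014), F (20 July 2015).
Because E would otherwise rank above A, the subordination swaps them.

A, E, C, D, B, F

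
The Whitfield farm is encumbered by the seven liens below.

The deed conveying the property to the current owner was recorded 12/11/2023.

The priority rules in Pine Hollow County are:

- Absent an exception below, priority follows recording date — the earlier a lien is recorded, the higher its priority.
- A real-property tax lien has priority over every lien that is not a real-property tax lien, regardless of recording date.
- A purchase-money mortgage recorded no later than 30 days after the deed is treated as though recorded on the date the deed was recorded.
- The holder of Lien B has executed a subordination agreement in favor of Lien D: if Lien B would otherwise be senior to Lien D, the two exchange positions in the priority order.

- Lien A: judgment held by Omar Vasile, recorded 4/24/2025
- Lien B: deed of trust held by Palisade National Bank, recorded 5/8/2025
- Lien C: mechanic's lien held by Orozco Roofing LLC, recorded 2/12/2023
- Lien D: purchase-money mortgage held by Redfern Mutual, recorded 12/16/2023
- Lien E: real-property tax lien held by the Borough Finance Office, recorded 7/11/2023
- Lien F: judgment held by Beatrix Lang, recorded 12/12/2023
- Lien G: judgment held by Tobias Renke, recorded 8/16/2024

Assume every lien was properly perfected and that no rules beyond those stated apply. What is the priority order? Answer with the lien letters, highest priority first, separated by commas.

E, C, D, F, G, A, B

Adjusting effective dates: D was recorded within the 30-day window, so its effective date is the deed date 12/11/2023.
E is a real-property tax lien and takes priority over every other lien.
Remaining liens by effective date: C (2/12/2023), D (12/11/2023), F (12/12/2023), G (8/16/2024), A (4/24/2025), B (5/8/2025).
Since B is not senior to D, the subordination leaves the order unchanged.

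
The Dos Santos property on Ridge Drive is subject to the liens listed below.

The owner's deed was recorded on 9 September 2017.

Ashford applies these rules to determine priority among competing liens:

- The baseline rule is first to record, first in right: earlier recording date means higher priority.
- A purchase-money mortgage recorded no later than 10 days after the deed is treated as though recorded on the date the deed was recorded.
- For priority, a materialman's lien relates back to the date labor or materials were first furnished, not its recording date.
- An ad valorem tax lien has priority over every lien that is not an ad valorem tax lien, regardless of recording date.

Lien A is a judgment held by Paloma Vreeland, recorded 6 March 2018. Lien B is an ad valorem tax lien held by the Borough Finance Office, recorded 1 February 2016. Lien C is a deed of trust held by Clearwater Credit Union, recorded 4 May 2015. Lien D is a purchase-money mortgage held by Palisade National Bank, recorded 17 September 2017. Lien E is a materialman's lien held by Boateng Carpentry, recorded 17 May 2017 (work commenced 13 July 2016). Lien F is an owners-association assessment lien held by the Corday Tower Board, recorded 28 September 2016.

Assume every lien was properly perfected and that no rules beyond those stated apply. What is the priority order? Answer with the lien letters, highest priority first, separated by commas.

B, C, E, F, D, A

Adjusting effective dates: D was recorded within the 10-day window, so its effective date is the deed date 9 September 2017; E's effective date is 13 July 2016, when work began.
B is an ad valorem tax lien and takes priority over every other lien.
The other liens, earliest effective date first: C (4 May 2015), E (13 July 2016), F (28 September 2016), D (9 September 2017), A (6 March 2018).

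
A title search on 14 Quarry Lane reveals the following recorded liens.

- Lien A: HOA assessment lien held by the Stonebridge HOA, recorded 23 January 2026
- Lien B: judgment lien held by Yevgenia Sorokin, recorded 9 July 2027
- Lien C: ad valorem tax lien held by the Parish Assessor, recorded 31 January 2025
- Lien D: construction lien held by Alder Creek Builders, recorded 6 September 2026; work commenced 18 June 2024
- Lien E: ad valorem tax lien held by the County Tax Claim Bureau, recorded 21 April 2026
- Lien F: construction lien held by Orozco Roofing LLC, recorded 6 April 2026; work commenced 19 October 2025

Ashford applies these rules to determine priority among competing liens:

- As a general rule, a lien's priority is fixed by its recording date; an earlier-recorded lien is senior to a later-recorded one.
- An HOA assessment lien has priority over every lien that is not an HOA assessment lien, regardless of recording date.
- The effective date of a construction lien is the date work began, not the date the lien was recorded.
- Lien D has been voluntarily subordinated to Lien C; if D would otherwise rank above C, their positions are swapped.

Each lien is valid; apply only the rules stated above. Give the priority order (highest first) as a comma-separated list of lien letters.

A, C, D, F, E, B

Adjusting effective dates: D is treated as recorded 18 June 2024, the work-commencement date; F's effective date is 19 October 2025, when work began.
A is an HOA assessment lien, so it outranks all other liens regardless of date.
Ordering the rest by effective date: D (18 June 2024), C (31 January 2025), F (19 October 2025), E (21 April 2026), B (9 July 2027).
D is senior to C before the subordination, so the two trade places.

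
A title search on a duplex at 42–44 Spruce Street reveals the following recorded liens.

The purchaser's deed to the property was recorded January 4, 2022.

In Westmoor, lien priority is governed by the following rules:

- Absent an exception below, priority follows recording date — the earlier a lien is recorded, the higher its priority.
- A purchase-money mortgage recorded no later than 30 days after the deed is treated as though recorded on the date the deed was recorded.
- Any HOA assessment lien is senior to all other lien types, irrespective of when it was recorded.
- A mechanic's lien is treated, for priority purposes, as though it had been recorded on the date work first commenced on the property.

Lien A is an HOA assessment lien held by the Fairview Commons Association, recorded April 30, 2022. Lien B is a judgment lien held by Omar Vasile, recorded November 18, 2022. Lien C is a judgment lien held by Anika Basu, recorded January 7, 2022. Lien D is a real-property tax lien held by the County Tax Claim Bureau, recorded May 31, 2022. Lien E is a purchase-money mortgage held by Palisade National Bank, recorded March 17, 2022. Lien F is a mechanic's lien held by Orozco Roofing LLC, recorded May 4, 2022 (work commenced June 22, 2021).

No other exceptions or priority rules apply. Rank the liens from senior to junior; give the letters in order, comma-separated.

A, F, C, E, D, B

Adjusting effective dates: E was recorded 72 days after the deed — beyond 30 days — so no relation-back applies; F's effective date is June 22, 2021, when work began.
A is an HOA assessment lien, so it outranks all other liens regardless of date.
Remaining liens by effective date: F (June 22, 2021), C (January 7, 2022), E (March 17, 2022), D (May 31, 2022), B (November 18, 2022).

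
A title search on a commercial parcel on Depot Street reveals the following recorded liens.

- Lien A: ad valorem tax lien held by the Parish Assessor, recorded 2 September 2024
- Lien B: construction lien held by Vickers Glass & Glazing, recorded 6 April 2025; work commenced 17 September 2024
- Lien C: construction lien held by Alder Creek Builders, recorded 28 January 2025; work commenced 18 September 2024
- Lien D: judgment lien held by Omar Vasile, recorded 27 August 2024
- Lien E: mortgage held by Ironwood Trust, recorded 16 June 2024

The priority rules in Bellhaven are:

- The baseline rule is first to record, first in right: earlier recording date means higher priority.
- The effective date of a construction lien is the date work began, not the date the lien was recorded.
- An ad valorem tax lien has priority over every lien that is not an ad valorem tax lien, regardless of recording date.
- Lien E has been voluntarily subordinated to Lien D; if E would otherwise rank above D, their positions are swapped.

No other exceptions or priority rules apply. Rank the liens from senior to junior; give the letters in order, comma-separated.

A, D, E, B, C

First, effective dates: B is treated as recorded 17 September 2024, the work-commencement date; C's effective date is 18 September 2024, when work began.
As an ad valorem tax lien, A is senior to every other lien.
Among the remaining liens, by effective date: E (16 June 2024), D (27 August 2024), B (17 September 2024), C (18 September 2024).
The subordination applies — E was senior to D — so E and D swap.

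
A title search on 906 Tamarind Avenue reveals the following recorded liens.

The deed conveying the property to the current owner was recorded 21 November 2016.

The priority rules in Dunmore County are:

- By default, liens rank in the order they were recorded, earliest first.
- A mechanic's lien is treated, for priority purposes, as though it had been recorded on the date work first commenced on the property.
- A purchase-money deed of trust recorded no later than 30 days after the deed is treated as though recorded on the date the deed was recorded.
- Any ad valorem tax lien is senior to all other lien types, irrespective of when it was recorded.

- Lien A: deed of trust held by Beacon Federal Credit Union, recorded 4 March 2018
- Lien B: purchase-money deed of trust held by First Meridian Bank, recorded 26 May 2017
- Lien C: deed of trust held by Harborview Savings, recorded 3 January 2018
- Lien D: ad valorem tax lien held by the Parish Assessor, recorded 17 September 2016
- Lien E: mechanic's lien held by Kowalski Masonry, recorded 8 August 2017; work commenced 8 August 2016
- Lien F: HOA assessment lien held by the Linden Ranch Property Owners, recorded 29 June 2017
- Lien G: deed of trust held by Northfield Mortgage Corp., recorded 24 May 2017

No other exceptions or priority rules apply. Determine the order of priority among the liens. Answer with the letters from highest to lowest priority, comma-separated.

D, E, G, B, F, C, A

First, effective dates: B was recorded 186 days after the deed, outside the 30-day window, so it keeps its recording date; E's effective date is 8 August 2016, when work began.
D is an ad valorem tax lien, so it outranks all other liens regardless of date.
Ordering the rest by effective date: E (8 August 2016), G (24 May 2017), B (26 May 2017), F (29 June 2017), C (3 January 2018), A (4 March 2018).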